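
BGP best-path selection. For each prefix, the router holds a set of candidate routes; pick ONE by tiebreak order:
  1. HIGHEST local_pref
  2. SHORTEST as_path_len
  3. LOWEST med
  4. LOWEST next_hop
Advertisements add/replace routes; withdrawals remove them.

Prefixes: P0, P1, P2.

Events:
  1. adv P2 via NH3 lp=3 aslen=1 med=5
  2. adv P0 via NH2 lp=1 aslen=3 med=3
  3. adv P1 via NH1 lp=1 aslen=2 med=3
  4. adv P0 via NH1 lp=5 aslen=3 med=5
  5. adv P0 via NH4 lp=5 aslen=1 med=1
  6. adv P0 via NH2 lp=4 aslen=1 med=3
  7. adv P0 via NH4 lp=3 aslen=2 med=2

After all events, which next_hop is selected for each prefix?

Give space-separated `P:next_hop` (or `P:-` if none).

Answer: P0:NH1 P1:NH1 P2:NH3

Derivation:
Op 1: best P0=- P1=- P2=NH3
Op 2: best P0=NH2 P1=- P2=NH3
Op 3: best P0=NH2 P1=NH1 P2=NH3
Op 4: best P0=NH1 P1=NH1 P2=NH3
Op 5: best P0=NH4 P1=NH1 P2=NH3
Op 6: best P0=NH4 P1=NH1 P2=NH3
Op 7: best P0=NH1 P1=NH1 P2=NH3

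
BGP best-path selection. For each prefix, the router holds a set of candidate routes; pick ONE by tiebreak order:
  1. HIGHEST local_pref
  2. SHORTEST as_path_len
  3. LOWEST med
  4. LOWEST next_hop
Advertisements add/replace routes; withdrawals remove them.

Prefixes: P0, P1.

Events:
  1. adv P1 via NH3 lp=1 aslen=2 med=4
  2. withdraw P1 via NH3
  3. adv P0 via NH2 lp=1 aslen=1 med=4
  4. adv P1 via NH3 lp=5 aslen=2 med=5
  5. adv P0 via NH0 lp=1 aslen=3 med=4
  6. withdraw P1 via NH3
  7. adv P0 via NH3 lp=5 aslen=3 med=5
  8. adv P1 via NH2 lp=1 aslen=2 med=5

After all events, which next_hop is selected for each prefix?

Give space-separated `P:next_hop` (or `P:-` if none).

Op 1: best P0=- P1=NH3
Op 2: best P0=- P1=-
Op 3: best P0=NH2 P1=-
Op 4: best P0=NH2 P1=NH3
Op 5: best P0=NH2 P1=NH3
Op 6: best P0=NH2 P1=-
Op 7: best P0=NH3 P1=-
Op 8: best P0=NH3 P1=NH2

Answer: P0:NH3 P1:NH2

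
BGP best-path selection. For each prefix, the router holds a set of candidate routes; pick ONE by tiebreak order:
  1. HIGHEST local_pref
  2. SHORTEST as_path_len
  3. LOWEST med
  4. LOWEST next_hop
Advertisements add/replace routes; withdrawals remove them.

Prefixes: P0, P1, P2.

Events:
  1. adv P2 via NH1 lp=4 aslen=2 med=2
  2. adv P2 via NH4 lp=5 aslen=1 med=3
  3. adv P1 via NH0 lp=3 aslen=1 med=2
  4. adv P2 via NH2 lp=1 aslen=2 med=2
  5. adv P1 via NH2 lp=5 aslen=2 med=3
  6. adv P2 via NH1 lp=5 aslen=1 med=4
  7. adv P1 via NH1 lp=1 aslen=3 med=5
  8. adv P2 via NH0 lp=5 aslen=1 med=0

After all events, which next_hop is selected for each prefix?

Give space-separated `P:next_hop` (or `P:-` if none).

Answer: P0:- P1:NH2 P2:NH0

Derivation:
Op 1: best P0=- P1=- P2=NH1
Op 2: best P0=- P1=- P2=NH4
Op 3: best P0=- P1=NH0 P2=NH4
Op 4: best P0=- P1=NH0 P2=NH4
Op 5: best P0=- P1=NH2 P2=NH4
Op 6: best P0=- P1=NH2 P2=NH4
Op 7: best P0=- P1=NH2 P2=NH4
Op 8: best P0=- P1=NH2 P2=NH0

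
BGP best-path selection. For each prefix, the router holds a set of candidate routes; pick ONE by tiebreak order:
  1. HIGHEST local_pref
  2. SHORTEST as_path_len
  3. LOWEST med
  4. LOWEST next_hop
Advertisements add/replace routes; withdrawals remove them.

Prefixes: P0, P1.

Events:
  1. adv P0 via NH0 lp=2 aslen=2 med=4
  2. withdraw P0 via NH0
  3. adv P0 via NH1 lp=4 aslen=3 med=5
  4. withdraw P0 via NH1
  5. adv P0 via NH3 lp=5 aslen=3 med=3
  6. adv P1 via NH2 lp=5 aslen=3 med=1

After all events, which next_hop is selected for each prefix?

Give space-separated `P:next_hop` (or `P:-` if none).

Op 1: best P0=NH0 P1=-
Op 2: best P0=- P1=-
Op 3: best P0=NH1 P1=-
Op 4: best P0=- P1=-
Op 5: best P0=NH3 P1=-
Op 6: best P0=NH3 P1=NH2

Answer: P0:NH3 P1:NH2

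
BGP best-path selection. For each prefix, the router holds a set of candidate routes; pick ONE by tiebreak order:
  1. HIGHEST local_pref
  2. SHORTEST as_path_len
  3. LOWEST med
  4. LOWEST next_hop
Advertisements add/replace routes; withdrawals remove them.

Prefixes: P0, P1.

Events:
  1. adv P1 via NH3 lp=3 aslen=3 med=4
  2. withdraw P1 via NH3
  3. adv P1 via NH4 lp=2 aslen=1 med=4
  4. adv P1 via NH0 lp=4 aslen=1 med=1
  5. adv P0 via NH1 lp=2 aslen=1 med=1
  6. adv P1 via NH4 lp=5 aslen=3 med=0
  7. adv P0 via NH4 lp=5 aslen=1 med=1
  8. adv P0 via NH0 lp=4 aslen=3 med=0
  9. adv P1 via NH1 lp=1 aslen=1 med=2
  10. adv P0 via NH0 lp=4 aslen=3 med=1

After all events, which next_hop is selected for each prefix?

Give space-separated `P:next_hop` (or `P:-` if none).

Answer: P0:NH4 P1:NH4

Derivation:
Op 1: best P0=- P1=NH3
Op 2: best P0=- P1=-
Op 3: best P0=- P1=NH4
Op 4: best P0=- P1=NH0
Op 5: best P0=NH1 P1=NH0
Op 6: best P0=NH1 P1=NH4
Op 7: best P0=NH4 P1=NH4
Op 8: best P0=NH4 P1=NH4
Op 9: best P0=NH4 P1=NH4
Op 10: best P0=NH4 P1=NH4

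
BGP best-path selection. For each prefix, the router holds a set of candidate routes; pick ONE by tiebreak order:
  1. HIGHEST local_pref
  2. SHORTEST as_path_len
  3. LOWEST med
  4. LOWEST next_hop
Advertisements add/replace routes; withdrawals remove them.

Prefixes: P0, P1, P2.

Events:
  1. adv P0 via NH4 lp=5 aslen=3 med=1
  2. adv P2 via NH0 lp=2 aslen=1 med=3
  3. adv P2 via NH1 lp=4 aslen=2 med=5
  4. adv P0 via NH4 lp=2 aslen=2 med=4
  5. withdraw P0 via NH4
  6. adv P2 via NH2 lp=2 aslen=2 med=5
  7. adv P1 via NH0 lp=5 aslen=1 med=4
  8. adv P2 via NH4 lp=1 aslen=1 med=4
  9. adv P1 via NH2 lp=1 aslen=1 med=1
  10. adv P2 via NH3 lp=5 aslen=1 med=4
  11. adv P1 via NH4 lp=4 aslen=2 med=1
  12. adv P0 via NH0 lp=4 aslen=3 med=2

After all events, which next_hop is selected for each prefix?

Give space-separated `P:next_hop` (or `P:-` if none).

Op 1: best P0=NH4 P1=- P2=-
Op 2: best P0=NH4 P1=- P2=NH0
Op 3: best P0=NH4 P1=- P2=NH1
Op 4: best P0=NH4 P1=- P2=NH1
Op 5: best P0=- P1=- P2=NH1
Op 6: best P0=- P1=- P2=NH1
Op 7: best P0=- P1=NH0 P2=NH1
Op 8: best P0=- P1=NH0 P2=NH1
Op 9: best P0=- P1=NH0 P2=NH1
Op 10: best P0=- P1=NH0 P2=NH3
Op 11: best P0=- P1=NH0 P2=NH3
Op 12: best P0=NH0 P1=NH0 P2=NH3

Answer: P0:NH0 P1:NH0 P2:NH3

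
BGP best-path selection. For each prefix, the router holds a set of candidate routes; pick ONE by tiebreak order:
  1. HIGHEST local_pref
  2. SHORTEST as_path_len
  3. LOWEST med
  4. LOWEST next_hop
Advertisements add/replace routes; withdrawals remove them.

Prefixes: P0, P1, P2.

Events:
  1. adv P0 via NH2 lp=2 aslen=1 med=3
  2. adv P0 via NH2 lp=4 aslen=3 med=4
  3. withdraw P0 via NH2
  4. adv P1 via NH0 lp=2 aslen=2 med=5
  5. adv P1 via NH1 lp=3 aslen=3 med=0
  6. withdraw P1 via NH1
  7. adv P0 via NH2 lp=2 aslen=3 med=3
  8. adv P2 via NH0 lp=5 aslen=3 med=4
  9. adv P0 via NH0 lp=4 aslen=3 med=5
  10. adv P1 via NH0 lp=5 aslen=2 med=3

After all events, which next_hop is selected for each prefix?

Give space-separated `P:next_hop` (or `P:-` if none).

Answer: P0:NH0 P1:NH0 P2:NH0

Derivation:
Op 1: best P0=NH2 P1=- P2=-
Op 2: best P0=NH2 P1=- P2=-
Op 3: best P0=- P1=- P2=-
Op 4: best P0=- P1=NH0 P2=-
Op 5: best P0=- P1=NH1 P2=-
Op 6: best P0=- P1=NH0 P2=-
Op 7: best P0=NH2 P1=NH0 P2=-
Op 8: best P0=NH2 P1=NH0 P2=NH0
Op 9: best P0=NH0 P1=NH0 P2=NH0
Op 10: best P0=NH0 P1=NH0 P2=NH0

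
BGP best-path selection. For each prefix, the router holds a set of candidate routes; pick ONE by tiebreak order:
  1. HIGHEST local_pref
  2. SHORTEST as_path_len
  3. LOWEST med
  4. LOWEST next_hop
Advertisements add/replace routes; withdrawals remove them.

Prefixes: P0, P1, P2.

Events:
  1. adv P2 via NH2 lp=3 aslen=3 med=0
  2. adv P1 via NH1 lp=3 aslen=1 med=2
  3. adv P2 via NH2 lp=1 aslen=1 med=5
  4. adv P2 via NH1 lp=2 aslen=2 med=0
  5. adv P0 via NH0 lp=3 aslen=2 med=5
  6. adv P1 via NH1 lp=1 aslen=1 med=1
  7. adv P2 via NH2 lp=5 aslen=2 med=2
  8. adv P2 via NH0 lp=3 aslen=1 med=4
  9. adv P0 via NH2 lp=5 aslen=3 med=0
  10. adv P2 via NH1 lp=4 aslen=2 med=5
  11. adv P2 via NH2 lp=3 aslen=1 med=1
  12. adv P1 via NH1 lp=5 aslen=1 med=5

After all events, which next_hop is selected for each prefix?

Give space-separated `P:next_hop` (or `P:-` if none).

Op 1: best P0=- P1=- P2=NH2
Op 2: best P0=- P1=NH1 P2=NH2
Op 3: best P0=- P1=NH1 P2=NH2
Op 4: best P0=- P1=NH1 P2=NH1
Op 5: best P0=NH0 P1=NH1 P2=NH1
Op 6: best P0=NH0 P1=NH1 P2=NH1
Op 7: best P0=NH0 P1=NH1 P2=NH2
Op 8: best P0=NH0 P1=NH1 P2=NH2
Op 9: best P0=NH2 P1=NH1 P2=NH2
Op 10: best P0=NH2 P1=NH1 P2=NH2
Op 11: best P0=NH2 P1=NH1 P2=NH1
Op 12: best P0=NH2 P1=NH1 P2=NH1

Answer: P0:NH2 P1:NH1 P2:NH1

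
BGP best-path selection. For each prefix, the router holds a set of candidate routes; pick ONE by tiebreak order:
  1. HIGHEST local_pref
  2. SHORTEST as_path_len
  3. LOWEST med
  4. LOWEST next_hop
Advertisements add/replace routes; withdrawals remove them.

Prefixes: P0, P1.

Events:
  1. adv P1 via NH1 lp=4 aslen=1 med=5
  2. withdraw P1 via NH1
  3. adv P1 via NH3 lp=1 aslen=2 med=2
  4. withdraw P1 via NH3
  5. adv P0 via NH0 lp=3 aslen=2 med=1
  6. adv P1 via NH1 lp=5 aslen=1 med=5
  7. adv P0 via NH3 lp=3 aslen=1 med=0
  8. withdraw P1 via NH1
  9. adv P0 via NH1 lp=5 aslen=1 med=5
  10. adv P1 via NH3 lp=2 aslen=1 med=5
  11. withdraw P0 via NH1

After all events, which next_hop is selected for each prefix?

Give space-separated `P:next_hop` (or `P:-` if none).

Op 1: best P0=- P1=NH1
Op 2: best P0=- P1=-
Op 3: best P0=- P1=NH3
Op 4: best P0=- P1=-
Op 5: best P0=NH0 P1=-
Op 6: best P0=NH0 P1=NH1
Op 7: best P0=NH3 P1=NH1
Op 8: best P0=NH3 P1=-
Op 9: best P0=NH1 P1=-
Op 10: best P0=NH1 P1=NH3
Op 11: best P0=NH3 P1=NH3

Answer: P0:NH3 P1:NH3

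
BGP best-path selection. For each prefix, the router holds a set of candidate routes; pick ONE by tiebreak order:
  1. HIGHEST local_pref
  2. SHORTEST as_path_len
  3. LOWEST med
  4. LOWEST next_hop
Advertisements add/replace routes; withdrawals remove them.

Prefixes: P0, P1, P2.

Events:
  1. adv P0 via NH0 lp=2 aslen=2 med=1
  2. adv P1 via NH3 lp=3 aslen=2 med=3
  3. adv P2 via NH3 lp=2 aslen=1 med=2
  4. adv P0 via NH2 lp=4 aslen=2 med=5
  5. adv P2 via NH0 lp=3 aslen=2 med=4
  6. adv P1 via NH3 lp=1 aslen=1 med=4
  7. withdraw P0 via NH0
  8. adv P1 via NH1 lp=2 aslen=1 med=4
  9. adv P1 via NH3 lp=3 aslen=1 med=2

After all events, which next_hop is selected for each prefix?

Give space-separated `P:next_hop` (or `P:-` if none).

Op 1: best P0=NH0 P1=- P2=-
Op 2: best P0=NH0 P1=NH3 P2=-
Op 3: best P0=NH0 P1=NH3 P2=NH3
Op 4: best P0=NH2 P1=NH3 P2=NH3
Op 5: best P0=NH2 P1=NH3 P2=NH0
Op 6: best P0=NH2 P1=NH3 P2=NH0
Op 7: best P0=NH2 P1=NH3 P2=NH0
Op 8: best P0=NH2 P1=NH1 P2=NH0
Op 9: best P0=NH2 P1=NH3 P2=NH0

Answer: P0:NH2 P1:NH3 P2:NH0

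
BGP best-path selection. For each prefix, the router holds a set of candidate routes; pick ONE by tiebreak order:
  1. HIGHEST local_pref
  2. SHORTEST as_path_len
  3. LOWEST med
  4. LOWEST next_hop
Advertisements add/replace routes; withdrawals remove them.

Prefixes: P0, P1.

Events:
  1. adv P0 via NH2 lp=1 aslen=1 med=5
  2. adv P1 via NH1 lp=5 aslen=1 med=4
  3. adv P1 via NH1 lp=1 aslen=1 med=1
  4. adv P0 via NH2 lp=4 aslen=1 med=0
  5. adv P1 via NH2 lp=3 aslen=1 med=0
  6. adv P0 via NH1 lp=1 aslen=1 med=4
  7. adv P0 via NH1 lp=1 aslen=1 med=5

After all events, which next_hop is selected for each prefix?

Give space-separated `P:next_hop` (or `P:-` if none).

Answer: P0:NH2 P1:NH2

Derivation:
Op 1: best P0=NH2 P1=-
Op 2: best P0=NH2 P1=NH1
Op 3: best P0=NH2 P1=NH1
Op 4: best P0=NH2 P1=NH1
Op 5: best P0=NH2 P1=NH2
Op 6: best P0=NH2 P1=NH2
Op 7: best P0=NH2 P1=NH2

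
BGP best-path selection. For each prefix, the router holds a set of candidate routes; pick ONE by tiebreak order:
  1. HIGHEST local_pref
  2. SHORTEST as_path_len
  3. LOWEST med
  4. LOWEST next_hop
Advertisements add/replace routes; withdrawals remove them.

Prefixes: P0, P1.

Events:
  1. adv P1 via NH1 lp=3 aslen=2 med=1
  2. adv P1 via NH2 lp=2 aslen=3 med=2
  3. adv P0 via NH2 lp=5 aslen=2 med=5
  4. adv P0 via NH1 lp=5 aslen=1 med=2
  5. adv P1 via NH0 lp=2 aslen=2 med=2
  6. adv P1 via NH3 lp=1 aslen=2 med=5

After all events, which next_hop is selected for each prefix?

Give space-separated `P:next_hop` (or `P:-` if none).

Answer: P0:NH1 P1:NH1

Derivation:
Op 1: best P0=- P1=NH1
Op 2: best P0=- P1=NH1
Op 3: best P0=NH2 P1=NH1
Op 4: best P0=NH1 P1=NH1
Op 5: best P0=NH1 P1=NH1
Op 6: best P0=NH1 P1=NH1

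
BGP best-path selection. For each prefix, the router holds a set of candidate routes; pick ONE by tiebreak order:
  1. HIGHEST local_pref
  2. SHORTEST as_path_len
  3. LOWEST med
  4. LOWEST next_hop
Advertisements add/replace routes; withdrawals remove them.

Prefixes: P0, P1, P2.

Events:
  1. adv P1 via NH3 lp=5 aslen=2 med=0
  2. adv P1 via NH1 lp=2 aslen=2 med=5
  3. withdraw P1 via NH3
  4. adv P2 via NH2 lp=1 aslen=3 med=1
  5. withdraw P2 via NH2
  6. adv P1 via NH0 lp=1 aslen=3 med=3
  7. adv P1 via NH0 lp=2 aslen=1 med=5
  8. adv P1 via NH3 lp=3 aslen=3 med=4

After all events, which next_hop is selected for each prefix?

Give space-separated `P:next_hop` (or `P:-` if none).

Op 1: best P0=- P1=NH3 P2=-
Op 2: best P0=- P1=NH3 P2=-
Op 3: best P0=- P1=NH1 P2=-
Op 4: best P0=- P1=NH1 P2=NH2
Op 5: best P0=- P1=NH1 P2=-
Op 6: best P0=- P1=NH1 P2=-
Op 7: best P0=- P1=NH0 P2=-
Op 8: best P0=- P1=NH3 P2=-

Answer: P0:- P1:NH3 P2:-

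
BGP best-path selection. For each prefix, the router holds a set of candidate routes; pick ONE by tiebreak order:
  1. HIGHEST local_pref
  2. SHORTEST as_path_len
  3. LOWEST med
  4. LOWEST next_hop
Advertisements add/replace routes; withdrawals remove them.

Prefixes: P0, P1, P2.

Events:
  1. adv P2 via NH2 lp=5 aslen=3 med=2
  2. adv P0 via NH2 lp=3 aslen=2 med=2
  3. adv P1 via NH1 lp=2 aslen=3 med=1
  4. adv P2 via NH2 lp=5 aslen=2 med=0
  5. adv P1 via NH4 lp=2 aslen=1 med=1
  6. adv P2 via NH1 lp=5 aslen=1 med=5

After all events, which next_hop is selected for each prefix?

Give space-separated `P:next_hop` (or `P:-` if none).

Answer: P0:NH2 P1:NH4 P2:NH1

Derivation:
Op 1: best P0=- P1=- P2=NH2
Op 2: best P0=NH2 P1=- P2=NH2
Op 3: best P0=NH2 P1=NH1 P2=NH2
Op 4: best P0=NH2 P1=NH1 P2=NH2
Op 5: best P0=NH2 P1=NH4 P2=NH2
Op 6: best P0=NH2 P1=NH4 P2=NH1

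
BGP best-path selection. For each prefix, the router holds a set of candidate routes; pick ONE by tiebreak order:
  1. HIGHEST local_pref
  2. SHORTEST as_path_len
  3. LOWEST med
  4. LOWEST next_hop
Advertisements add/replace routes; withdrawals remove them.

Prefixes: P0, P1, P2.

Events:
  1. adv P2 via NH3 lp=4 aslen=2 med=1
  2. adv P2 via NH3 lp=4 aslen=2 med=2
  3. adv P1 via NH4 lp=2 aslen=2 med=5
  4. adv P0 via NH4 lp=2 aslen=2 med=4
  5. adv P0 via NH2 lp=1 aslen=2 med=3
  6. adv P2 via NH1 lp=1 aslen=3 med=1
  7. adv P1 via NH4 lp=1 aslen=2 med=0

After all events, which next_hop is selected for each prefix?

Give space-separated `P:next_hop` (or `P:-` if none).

Answer: P0:NH4 P1:NH4 P2:NH3

Derivation:
Op 1: best P0=- P1=- P2=NH3
Op 2: best P0=- P1=- P2=NH3
Op 3: best P0=- P1=NH4 P2=NH3
Op 4: best P0=NH4 P1=NH4 P2=NH3
Op 5: best P0=NH4 P1=NH4 P2=NH3
Op 6: best P0=NH4 P1=NH4 P2=NH3
Op 7: best P0=NH4 P1=NH4 P2=NH3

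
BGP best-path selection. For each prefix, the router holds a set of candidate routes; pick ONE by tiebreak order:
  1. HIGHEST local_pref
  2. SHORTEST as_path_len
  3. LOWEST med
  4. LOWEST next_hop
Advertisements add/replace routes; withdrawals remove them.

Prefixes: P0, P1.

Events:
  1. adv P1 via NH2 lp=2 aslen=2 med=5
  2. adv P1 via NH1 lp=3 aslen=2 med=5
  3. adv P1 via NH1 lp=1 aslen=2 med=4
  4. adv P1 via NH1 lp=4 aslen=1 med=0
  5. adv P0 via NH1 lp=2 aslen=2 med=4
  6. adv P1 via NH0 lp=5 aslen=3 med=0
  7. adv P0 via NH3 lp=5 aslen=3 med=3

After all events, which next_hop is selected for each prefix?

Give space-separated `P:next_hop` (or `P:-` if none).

Answer: P0:NH3 P1:NH0

Derivation:
Op 1: best P0=- P1=NH2
Op 2: best P0=- P1=NH1
Op 3: best P0=- P1=NH2
Op 4: best P0=- P1=NH1
Op 5: best P0=NH1 P1=NH1
Op 6: best P0=NH1 P1=NH0
Op 7: best P0=NH3 P1=NH0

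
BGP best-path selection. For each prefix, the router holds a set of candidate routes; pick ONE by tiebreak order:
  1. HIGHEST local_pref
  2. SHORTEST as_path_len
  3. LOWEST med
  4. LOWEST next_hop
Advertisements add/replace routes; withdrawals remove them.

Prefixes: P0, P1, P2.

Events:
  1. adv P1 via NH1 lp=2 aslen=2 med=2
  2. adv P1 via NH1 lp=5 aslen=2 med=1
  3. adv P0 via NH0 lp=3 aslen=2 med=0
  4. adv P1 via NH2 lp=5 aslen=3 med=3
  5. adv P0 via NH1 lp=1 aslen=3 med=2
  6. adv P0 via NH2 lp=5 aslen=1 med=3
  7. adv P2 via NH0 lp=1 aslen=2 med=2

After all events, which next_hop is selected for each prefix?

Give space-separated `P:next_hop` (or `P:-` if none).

Op 1: best P0=- P1=NH1 P2=-
Op 2: best P0=- P1=NH1 P2=-
Op 3: best P0=NH0 P1=NH1 P2=-
Op 4: best P0=NH0 P1=NH1 P2=-
Op 5: best P0=NH0 P1=NH1 P2=-
Op 6: best P0=NH2 P1=NH1 P2=-
Op 7: best P0=NH2 P1=NH1 P2=NH0

Answer: P0:NH2 P1:NH1 P2:NH0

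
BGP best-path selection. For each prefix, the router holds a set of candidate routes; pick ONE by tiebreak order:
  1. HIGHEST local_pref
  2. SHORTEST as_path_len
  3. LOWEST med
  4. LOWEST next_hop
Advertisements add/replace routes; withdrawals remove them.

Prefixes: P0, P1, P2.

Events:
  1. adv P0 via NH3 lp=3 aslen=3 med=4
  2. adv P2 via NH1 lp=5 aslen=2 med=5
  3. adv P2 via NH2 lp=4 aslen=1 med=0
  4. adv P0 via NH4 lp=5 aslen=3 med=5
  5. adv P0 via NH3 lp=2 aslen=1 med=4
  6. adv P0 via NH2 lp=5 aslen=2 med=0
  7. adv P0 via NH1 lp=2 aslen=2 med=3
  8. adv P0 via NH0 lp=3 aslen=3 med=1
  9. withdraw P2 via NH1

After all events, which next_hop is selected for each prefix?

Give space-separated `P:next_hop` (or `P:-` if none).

Op 1: best P0=NH3 P1=- P2=-
Op 2: best P0=NH3 P1=- P2=NH1
Op 3: best P0=NH3 P1=- P2=NH1
Op 4: best P0=NH4 P1=- P2=NH1
Op 5: best P0=NH4 P1=- P2=NH1
Op 6: best P0=NH2 P1=- P2=NH1
Op 7: best P0=NH2 P1=- P2=NH1
Op 8: best P0=NH2 P1=- P2=NH1
Op 9: best P0=NH2 P1=- P2=NH2

Answer: P0:NH2 P1:- P2:NH2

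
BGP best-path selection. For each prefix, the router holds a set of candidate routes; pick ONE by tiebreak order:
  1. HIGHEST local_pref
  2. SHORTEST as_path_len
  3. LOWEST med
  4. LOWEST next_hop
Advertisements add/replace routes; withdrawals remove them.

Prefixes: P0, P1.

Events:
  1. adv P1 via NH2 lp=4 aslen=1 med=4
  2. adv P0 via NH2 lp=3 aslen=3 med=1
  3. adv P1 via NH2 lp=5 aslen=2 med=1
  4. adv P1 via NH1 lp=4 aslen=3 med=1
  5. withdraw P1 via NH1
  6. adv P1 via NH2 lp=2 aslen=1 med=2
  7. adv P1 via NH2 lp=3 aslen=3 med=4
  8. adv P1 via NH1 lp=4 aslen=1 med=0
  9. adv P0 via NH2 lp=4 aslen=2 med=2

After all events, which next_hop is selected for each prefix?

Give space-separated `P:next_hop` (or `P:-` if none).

Answer: P0:NH2 P1:NH1

Derivation:
Op 1: best P0=- P1=NH2
Op 2: best P0=NH2 P1=NH2
Op 3: best P0=NH2 P1=NH2
Op 4: best P0=NH2 P1=NH2
Op 5: best P0=NH2 P1=NH2
Op 6: best P0=NH2 P1=NH2
Op 7: best P0=NH2 P1=NH2
Op 8: best P0=NH2 P1=NH1
Op 9: best P0=NH2 P1=NH1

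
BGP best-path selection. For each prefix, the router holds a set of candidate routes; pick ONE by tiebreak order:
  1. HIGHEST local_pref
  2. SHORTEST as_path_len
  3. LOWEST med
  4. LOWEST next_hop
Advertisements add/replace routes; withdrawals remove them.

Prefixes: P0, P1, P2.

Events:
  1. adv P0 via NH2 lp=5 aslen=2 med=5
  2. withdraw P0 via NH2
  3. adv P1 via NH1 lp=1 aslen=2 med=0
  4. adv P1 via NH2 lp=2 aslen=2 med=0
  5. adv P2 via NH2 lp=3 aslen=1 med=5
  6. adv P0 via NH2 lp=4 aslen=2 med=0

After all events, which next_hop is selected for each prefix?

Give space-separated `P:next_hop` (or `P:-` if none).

Answer: P0:NH2 P1:NH2 P2:NH2

Derivation:
Op 1: best P0=NH2 P1=- P2=-
Op 2: best P0=- P1=- P2=-
Op 3: best P0=- P1=NH1 P2=-
Op 4: best P0=- P1=NH2 P2=-
Op 5: best P0=- P1=NH2 P2=NH2
Op 6: best P0=NH2 P1=NH2 P2=NH2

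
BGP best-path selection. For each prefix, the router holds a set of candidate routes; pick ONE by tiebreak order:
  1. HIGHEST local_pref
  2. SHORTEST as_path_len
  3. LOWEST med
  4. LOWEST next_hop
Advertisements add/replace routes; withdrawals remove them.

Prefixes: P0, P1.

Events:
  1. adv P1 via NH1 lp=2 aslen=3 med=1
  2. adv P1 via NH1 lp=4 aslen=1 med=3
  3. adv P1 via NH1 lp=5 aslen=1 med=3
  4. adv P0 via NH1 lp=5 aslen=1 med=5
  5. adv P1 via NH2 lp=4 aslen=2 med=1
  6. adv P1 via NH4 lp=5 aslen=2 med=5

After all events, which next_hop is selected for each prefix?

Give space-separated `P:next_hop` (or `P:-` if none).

Op 1: best P0=- P1=NH1
Op 2: best P0=- P1=NH1
Op 3: best P0=- P1=NH1
Op 4: best P0=NH1 P1=NH1
Op 5: best P0=NH1 P1=NH1
Op 6: best P0=NH1 P1=NH1

Answer: P0:NH1 P1:NH1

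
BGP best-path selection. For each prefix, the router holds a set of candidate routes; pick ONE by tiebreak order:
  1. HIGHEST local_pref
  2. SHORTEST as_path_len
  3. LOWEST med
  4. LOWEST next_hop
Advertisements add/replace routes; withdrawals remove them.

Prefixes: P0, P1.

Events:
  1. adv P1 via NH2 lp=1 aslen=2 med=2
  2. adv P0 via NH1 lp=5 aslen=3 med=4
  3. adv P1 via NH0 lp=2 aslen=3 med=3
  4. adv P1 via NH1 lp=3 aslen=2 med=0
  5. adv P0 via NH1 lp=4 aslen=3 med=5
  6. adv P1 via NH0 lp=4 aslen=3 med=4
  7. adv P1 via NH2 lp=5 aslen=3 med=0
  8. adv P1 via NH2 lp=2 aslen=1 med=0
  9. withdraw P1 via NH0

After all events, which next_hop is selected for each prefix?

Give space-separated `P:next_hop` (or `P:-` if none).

Op 1: best P0=- P1=NH2
Op 2: best P0=NH1 P1=NH2
Op 3: best P0=NH1 P1=NH0
Op 4: best P0=NH1 P1=NH1
Op 5: best P0=NH1 P1=NH1
Op 6: best P0=NH1 P1=NH0
Op 7: best P0=NH1 P1=NH2
Op 8: best P0=NH1 P1=NH0
Op 9: best P0=NH1 P1=NH1

Answer: P0:NH1 P1:NH1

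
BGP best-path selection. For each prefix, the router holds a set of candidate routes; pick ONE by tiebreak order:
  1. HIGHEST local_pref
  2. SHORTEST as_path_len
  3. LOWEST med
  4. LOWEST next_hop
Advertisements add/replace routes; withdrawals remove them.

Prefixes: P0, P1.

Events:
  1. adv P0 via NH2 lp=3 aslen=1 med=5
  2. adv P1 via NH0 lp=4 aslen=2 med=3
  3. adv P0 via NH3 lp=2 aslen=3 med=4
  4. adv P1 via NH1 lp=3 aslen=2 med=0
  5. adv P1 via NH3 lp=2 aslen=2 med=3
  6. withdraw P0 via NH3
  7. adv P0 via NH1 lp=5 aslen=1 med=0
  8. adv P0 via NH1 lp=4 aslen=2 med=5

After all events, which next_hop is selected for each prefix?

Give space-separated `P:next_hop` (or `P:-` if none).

Op 1: best P0=NH2 P1=-
Op 2: best P0=NH2 P1=NH0
Op 3: best P0=NH2 P1=NH0
Op 4: best P0=NH2 P1=NH0
Op 5: best P0=NH2 P1=NH0
Op 6: best P0=NH2 P1=NH0
Op 7: best P0=NH1 P1=NH0
Op 8: best P0=NH1 P1=NH0

Answer: P0:NH1 P1:NH0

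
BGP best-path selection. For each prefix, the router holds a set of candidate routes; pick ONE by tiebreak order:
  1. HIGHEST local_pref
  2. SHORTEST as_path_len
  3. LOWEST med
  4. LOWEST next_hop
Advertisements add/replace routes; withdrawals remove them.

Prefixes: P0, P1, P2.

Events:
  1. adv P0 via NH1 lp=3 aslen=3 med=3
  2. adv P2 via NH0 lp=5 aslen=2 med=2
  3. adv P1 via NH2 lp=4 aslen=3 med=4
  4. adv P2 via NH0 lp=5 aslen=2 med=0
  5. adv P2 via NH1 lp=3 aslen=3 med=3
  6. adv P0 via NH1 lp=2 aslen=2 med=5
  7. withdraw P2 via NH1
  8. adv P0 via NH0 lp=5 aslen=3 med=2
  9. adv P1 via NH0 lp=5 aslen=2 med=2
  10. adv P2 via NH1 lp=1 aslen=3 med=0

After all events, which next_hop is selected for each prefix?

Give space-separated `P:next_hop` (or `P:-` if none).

Op 1: best P0=NH1 P1=- P2=-
Op 2: best P0=NH1 P1=- P2=NH0
Op 3: best P0=NH1 P1=NH2 P2=NH0
Op 4: best P0=NH1 P1=NH2 P2=NH0
Op 5: best P0=NH1 P1=NH2 P2=NH0
Op 6: best P0=NH1 P1=NH2 P2=NH0
Op 7: best P0=NH1 P1=NH2 P2=NH0
Op 8: best P0=NH0 P1=NH2 P2=NH0
Op 9: best P0=NH0 P1=NH0 P2=NH0
Op 10: best P0=NH0 P1=NH0 P2=NH0

Answer: P0:NH0 P1:NH0 P2:NH0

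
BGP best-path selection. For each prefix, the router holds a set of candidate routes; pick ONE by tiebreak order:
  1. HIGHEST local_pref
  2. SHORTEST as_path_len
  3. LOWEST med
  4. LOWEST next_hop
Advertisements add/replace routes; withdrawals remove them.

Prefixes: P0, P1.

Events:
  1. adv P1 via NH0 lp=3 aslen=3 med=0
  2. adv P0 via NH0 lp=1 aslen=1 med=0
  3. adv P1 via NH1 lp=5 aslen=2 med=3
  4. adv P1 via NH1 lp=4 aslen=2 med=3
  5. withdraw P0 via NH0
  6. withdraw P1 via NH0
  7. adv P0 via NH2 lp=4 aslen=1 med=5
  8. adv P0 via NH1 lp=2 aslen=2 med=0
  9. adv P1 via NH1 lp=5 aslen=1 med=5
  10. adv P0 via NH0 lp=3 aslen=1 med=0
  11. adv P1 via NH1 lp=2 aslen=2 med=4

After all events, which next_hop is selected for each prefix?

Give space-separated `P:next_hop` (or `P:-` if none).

Op 1: best P0=- P1=NH0
Op 2: best P0=NH0 P1=NH0
Op 3: best P0=NH0 P1=NH1
Op 4: best P0=NH0 P1=NH1
Op 5: best P0=- P1=NH1
Op 6: best P0=- P1=NH1
Op 7: best P0=NH2 P1=NH1
Op 8: best P0=NH2 P1=NH1
Op 9: best P0=NH2 P1=NH1
Op 10: best P0=NH2 P1=NH1
Op 11: best P0=NH2 P1=NH1

Answer: P0:NH2 P1:NH1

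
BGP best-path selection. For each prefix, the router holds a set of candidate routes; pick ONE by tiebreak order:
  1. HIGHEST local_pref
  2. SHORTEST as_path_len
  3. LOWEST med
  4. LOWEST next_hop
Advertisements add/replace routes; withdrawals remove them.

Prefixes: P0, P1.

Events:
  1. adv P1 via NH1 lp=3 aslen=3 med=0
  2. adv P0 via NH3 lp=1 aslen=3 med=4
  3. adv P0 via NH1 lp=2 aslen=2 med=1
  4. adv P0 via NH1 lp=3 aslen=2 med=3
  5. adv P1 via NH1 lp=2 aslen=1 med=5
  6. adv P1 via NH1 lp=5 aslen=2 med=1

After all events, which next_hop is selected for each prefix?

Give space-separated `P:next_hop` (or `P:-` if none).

Answer: P0:NH1 P1:NH1

Derivation:
Op 1: best P0=- P1=NH1
Op 2: best P0=NH3 P1=NH1
Op 3: best P0=NH1 P1=NH1
Op 4: best P0=NH1 P1=NH1
Op 5: best P0=NH1 P1=NH1
Op 6: best P0=NH1 P1=NH1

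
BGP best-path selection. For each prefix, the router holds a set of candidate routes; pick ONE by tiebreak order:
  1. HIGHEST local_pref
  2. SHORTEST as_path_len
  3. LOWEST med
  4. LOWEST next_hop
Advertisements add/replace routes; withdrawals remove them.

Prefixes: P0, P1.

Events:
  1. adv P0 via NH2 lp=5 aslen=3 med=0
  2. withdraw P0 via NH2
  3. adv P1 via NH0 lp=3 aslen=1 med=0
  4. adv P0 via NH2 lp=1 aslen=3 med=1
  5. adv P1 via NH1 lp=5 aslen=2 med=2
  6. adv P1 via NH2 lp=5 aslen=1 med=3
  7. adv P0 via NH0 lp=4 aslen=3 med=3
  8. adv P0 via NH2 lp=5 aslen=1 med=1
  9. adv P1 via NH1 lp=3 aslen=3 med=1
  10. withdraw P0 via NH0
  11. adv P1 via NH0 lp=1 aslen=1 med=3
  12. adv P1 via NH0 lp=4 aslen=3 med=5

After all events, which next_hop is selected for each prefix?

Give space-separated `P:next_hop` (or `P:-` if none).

Answer: P0:NH2 P1:NH2

Derivation:
Op 1: best P0=NH2 P1=-
Op 2: best P0=- P1=-
Op 3: best P0=- P1=NH0
Op 4: best P0=NH2 P1=NH0
Op 5: best P0=NH2 P1=NH1
Op 6: best P0=NH2 P1=NH2
Op 7: best P0=NH0 P1=NH2
Op 8: best P0=NH2 P1=NH2
Op 9: best P0=NH2 P1=NH2
Op 10: best P0=NH2 P1=NH2
Op 11: best P0=NH2 P1=NH2
Op 12: best P0=NH2 P1=NH2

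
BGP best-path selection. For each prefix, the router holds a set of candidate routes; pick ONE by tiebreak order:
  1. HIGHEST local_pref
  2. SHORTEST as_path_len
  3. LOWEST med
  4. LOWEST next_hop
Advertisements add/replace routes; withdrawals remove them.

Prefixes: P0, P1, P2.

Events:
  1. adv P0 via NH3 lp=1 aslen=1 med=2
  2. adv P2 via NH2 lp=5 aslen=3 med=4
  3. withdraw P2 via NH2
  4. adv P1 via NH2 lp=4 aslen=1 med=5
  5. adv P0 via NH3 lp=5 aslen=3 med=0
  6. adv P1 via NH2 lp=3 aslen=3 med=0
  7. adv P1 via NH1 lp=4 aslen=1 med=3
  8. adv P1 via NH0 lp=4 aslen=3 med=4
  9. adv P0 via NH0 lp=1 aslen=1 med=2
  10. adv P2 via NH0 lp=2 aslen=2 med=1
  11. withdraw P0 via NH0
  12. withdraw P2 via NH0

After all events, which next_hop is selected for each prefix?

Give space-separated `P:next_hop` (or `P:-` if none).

Op 1: best P0=NH3 P1=- P2=-
Op 2: best P0=NH3 P1=- P2=NH2
Op 3: best P0=NH3 P1=- P2=-
Op 4: best P0=NH3 P1=NH2 P2=-
Op 5: best P0=NH3 P1=NH2 P2=-
Op 6: best P0=NH3 P1=NH2 P2=-
Op 7: best P0=NH3 P1=NH1 P2=-
Op 8: best P0=NH3 P1=NH1 P2=-
Op 9: best P0=NH3 P1=NH1 P2=-
Op 10: best P0=NH3 P1=NH1 P2=NH0
Op 11: best P0=NH3 P1=NH1 P2=NH0
Op 12: best P0=NH3 P1=NH1 P2=-

Answer: P0:NH3 P1:NH1 P2:-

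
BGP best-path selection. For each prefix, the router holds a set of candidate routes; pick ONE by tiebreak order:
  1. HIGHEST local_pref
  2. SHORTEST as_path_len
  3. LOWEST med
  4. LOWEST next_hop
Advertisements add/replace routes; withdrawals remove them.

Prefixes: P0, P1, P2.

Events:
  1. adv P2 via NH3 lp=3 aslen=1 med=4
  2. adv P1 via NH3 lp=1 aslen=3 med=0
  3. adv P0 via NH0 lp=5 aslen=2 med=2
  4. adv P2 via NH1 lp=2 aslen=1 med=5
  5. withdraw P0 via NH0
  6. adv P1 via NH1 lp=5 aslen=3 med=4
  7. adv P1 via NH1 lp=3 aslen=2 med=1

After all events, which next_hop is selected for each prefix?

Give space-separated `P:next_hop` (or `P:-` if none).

Answer: P0:- P1:NH1 P2:NH3

Derivation:
Op 1: best P0=- P1=- P2=NH3
Op 2: best P0=- P1=NH3 P2=NH3
Op 3: best P0=NH0 P1=NH3 P2=NH3
Op 4: best P0=NH0 P1=NH3 P2=NH3
Op 5: best P0=- P1=NH3 P2=NH3
Op 6: best P0=- P1=NH1 P2=NH3
Op 7: best P0=- P1=NH1 P2=NH3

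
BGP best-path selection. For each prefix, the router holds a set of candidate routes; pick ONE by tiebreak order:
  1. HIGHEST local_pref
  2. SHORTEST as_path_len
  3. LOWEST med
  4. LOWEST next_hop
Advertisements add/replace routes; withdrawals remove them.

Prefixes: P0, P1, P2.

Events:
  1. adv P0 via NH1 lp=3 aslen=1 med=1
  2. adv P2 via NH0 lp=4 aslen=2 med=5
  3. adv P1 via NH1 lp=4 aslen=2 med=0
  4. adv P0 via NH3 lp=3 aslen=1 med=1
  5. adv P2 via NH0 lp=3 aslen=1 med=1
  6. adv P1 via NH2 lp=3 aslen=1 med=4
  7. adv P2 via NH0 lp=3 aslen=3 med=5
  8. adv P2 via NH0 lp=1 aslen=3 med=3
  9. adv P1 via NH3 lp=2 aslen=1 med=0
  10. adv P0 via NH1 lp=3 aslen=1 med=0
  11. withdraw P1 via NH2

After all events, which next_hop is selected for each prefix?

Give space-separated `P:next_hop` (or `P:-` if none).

Op 1: best P0=NH1 P1=- P2=-
Op 2: best P0=NH1 P1=- P2=NH0
Op 3: best P0=NH1 P1=NH1 P2=NH0
Op 4: best P0=NH1 P1=NH1 P2=NH0
Op 5: best P0=NH1 P1=NH1 P2=NH0
Op 6: best P0=NH1 P1=NH1 P2=NH0
Op 7: best P0=NH1 P1=NH1 P2=NH0
Op 8: best P0=NH1 P1=NH1 P2=NH0
Op 9: best P0=NH1 P1=NH1 P2=NH0
Op 10: best P0=NH1 P1=NH1 P2=NH0
Op 11: best P0=NH1 P1=NH1 P2=NH0

Answer: P0:NH1 P1:NH1 P2:NH0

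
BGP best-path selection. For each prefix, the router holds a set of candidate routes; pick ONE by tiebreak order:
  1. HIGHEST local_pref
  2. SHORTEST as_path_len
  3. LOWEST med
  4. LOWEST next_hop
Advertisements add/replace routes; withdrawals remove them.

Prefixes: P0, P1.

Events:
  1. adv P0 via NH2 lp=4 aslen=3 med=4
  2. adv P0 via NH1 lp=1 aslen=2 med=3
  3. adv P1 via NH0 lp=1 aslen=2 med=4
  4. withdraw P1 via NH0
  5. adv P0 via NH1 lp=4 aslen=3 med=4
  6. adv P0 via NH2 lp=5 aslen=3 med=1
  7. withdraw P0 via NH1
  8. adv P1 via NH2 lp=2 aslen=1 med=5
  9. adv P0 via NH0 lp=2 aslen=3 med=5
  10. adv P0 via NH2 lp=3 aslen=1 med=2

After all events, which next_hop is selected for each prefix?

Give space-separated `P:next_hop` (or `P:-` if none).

Op 1: best P0=NH2 P1=-
Op 2: best P0=NH2 P1=-
Op 3: best P0=NH2 P1=NH0
Op 4: best P0=NH2 P1=-
Op 5: best P0=NH1 P1=-
Op 6: best P0=NH2 P1=-
Op 7: best P0=NH2 P1=-
Op 8: best P0=NH2 P1=NH2
Op 9: best P0=NH2 P1=NH2
Op 10: best P0=NH2 P1=NH2

Answer: P0:NH2 P1:NH2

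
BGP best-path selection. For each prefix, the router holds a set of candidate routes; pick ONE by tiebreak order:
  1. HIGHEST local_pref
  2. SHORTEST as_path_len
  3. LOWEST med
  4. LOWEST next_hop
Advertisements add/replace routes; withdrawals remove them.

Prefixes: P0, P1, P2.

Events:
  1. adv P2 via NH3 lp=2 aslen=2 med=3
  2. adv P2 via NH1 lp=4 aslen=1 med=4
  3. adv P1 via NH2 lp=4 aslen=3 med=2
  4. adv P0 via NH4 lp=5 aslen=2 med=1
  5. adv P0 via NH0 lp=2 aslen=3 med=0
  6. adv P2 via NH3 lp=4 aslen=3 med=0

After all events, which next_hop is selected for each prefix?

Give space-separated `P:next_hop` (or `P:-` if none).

Answer: P0:NH4 P1:NH2 P2:NH1

Derivation:
Op 1: best P0=- P1=- P2=NH3
Op 2: best P0=- P1=- P2=NH1
Op 3: best P0=- P1=NH2 P2=NH1
Op 4: best P0=NH4 P1=NH2 P2=NH1
Op 5: best P0=NH4 P1=NH2 P2=NH1
Op 6: best P0=NH4 P1=NH2 P2=NH1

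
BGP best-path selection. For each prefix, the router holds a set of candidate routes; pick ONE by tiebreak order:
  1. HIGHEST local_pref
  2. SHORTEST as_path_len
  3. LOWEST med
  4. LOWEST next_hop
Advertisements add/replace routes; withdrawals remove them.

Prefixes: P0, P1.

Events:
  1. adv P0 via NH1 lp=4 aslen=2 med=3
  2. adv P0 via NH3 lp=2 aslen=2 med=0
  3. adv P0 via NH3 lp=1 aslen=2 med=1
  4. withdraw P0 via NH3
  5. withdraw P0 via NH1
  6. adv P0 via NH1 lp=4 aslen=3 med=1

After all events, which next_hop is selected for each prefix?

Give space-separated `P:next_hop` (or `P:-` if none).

Op 1: best P0=NH1 P1=-
Op 2: best P0=NH1 P1=-
Op 3: best P0=NH1 P1=-
Op 4: best P0=NH1 P1=-
Op 5: best P0=- P1=-
Op 6: best P0=NH1 P1=-

Answer: P0:NH1 P1:-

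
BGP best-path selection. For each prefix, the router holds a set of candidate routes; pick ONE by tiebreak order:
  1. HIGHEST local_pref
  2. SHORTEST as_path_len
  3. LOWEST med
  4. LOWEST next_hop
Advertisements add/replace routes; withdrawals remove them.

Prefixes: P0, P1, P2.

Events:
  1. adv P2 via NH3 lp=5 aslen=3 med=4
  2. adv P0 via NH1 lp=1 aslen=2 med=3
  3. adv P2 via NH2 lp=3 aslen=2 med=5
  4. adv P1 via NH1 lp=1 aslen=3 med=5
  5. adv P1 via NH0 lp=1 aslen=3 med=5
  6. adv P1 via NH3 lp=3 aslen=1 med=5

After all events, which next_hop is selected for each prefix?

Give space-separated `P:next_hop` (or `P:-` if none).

Answer: P0:NH1 P1:NH3 P2:NH3

Derivation:
Op 1: best P0=- P1=- P2=NH3
Op 2: best P0=NH1 P1=- P2=NH3
Op 3: best P0=NH1 P1=- P2=NH3
Op 4: best P0=NH1 P1=NH1 P2=NH3
Op 5: best P0=NH1 P1=NH0 P2=NH3
Op 6: best P0=NH1 P1=NH3 P2=NH3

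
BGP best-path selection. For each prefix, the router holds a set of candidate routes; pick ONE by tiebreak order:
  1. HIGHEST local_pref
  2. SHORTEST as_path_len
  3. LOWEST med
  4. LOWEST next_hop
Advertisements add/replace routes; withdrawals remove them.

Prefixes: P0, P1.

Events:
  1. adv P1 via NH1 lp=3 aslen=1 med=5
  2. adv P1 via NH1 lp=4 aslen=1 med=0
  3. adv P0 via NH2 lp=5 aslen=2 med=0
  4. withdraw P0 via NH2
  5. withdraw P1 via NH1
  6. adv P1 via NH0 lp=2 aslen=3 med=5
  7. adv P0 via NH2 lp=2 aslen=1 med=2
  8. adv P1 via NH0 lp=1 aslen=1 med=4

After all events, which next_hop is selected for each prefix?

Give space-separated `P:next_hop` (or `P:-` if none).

Answer: P0:NH2 P1:NH0

Derivation:
Op 1: best P0=- P1=NH1
Op 2: best P0=- P1=NH1
Op 3: best P0=NH2 P1=NH1
Op 4: best P0=- P1=NH1
Op 5: best P0=- P1=-
Op 6: best P0=- P1=NH0
Op 7: best P0=NH2 P1=NH0
Op 8: best P0=NH2 P1=NH0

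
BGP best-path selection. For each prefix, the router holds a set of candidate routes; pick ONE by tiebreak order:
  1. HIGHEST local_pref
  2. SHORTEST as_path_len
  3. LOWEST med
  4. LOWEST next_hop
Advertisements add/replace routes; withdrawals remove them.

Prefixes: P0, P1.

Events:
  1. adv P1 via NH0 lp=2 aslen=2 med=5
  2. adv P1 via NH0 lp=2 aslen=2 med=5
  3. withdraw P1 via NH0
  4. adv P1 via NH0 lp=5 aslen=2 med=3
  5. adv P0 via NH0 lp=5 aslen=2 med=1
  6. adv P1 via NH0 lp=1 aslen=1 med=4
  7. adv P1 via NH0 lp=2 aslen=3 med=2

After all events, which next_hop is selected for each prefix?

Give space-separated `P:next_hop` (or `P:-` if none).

Op 1: best P0=- P1=NH0
Op 2: best P0=- P1=NH0
Op 3: best P0=- P1=-
Op 4: best P0=- P1=NH0
Op 5: best P0=NH0 P1=NH0
Op 6: best P0=NH0 P1=NH0
Op 7: best P0=NH0 P1=NH0

Answer: P0:NH0 P1:NH0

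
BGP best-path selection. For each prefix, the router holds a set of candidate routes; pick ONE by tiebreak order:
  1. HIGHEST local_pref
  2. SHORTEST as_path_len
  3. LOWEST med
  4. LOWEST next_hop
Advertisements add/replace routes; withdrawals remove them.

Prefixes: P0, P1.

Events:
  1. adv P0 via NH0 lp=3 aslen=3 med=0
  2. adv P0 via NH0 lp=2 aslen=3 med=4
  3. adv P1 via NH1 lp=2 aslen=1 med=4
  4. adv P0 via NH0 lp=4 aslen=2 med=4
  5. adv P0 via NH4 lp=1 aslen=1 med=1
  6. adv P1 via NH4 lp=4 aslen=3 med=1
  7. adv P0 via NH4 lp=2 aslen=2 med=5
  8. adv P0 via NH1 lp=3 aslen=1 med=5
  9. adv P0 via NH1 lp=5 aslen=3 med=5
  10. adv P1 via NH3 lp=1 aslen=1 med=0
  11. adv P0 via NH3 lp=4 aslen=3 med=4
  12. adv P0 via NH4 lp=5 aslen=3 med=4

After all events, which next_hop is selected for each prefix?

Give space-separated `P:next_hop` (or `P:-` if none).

Op 1: best P0=NH0 P1=-
Op 2: best P0=NH0 P1=-
Op 3: best P0=NH0 P1=NH1
Op 4: best P0=NH0 P1=NH1
Op 5: best P0=NH0 P1=NH1
Op 6: best P0=NH0 P1=NH4
Op 7: best P0=NH0 P1=NH4
Op 8: best P0=NH0 P1=NH4
Op 9: best P0=NH1 P1=NH4
Op 10: best P0=NH1 P1=NH4
Op 11: best P0=NH1 P1=NH4
Op 12: best P0=NH4 P1=NH4

Answer: P0:NH4 P1:NH4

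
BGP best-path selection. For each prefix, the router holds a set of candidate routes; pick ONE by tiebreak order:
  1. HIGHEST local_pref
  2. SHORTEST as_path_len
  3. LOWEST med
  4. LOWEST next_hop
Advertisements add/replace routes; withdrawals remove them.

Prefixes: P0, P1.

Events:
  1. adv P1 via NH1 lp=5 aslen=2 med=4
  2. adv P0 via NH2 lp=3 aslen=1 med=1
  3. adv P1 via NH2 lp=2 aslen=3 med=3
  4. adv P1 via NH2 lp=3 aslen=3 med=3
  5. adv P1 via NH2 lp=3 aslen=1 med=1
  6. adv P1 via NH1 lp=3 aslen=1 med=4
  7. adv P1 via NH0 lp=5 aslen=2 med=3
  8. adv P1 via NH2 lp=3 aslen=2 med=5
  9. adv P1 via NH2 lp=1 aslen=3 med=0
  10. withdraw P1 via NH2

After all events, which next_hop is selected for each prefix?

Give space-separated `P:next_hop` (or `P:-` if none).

Op 1: best P0=- P1=NH1
Op 2: best P0=NH2 P1=NH1
Op 3: best P0=NH2 P1=NH1
Op 4: best P0=NH2 P1=NH1
Op 5: best P0=NH2 P1=NH1
Op 6: best P0=NH2 P1=NH2
Op 7: best P0=NH2 P1=NH0
Op 8: best P0=NH2 P1=NH0
Op 9: best P0=NH2 P1=NH0
Op 10: best P0=NH2 P1=NH0

Answer: P0:NH2 P1:NH0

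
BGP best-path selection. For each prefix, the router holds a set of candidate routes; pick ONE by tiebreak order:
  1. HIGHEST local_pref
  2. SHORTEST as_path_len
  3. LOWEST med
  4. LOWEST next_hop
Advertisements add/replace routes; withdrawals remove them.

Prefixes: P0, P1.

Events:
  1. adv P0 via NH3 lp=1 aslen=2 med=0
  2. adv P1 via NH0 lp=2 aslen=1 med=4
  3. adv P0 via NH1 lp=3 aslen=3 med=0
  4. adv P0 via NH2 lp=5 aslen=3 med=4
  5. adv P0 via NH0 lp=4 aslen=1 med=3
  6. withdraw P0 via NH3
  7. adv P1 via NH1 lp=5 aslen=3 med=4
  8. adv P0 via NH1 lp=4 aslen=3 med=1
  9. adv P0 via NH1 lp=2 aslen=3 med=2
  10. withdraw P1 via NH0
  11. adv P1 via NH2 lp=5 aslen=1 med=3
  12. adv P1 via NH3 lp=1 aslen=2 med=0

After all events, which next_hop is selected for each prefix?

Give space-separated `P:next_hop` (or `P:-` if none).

Answer: P0:NH2 P1:NH2

Derivation:
Op 1: best P0=NH3 P1=-
Op 2: best P0=NH3 P1=NH0
Op 3: best P0=NH1 P1=NH0
Op 4: best P0=NH2 P1=NH0
Op 5: best P0=NH2 P1=NH0
Op 6: best P0=NH2 P1=NH0
Op 7: best P0=NH2 P1=NH1
Op 8: best P0=NH2 P1=NH1
Op 9: best P0=NH2 P1=NH1
Op 10: best P0=NH2 P1=NH1
Op 11: best P0=NH2 P1=NH2
Op 12: best P0=NH2 P1=NH2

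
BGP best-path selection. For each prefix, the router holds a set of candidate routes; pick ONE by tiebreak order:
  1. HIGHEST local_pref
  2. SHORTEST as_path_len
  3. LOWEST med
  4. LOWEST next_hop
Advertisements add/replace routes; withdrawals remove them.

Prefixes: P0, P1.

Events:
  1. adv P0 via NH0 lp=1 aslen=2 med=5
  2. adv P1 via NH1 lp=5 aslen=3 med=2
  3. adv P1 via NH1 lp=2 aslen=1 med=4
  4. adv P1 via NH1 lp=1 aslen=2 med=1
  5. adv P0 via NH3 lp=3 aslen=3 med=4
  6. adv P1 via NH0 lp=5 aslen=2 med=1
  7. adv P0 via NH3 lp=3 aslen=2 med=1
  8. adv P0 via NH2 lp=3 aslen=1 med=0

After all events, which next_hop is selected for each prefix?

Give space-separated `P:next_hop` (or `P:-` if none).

Answer: P0:NH2 P1:NH0

Derivation:
Op 1: best P0=NH0 P1=-
Op 2: best P0=NH0 P1=NH1
Op 3: best P0=NH0 P1=NH1
Op 4: best P0=NH0 P1=NH1
Op 5: best P0=NH3 P1=NH1
Op 6: best P0=NH3 P1=NH0
Op 7: best P0=NH3 P1=NH0
Op 8: best P0=NH2 P1=NH0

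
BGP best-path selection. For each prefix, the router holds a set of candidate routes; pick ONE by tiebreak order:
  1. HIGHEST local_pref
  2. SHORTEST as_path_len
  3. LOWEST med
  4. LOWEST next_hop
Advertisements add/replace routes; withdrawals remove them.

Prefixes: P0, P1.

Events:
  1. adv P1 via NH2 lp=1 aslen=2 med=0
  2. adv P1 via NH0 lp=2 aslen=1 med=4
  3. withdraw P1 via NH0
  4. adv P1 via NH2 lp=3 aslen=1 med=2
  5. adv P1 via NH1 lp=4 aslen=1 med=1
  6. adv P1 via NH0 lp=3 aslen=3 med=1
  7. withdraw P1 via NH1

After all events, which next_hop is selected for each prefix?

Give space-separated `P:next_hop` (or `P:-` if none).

Answer: P0:- P1:NH2

Derivation:
Op 1: best P0=- P1=NH2
Op 2: best P0=- P1=NH0
Op 3: best P0=- P1=NH2
Op 4: best P0=- P1=NH2
Op 5: best P0=- P1=NH1
Op 6: best P0=- P1=NH1
Op 7: best P0=- P1=NH2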